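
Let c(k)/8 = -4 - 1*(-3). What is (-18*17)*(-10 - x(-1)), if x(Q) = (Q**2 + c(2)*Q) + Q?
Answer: 5508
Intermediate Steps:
c(k) = -8 (c(k) = 8*(-4 - 1*(-3)) = 8*(-4 + 3) = 8*(-1) = -8)
x(Q) = Q**2 - 7*Q (x(Q) = (Q**2 - 8*Q) + Q = Q**2 - 7*Q)
(-18*17)*(-10 - x(-1)) = (-18*17)*(-10 - (-1)*(-7 - 1)) = -306*(-10 - (-1)*(-8)) = -306*(-10 - 1*8) = -306*(-10 - 8) = -306*(-18) = 5508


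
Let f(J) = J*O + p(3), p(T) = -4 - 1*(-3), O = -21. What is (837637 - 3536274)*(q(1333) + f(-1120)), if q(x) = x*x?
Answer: -4858647643896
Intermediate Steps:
p(T) = -1 (p(T) = -4 + 3 = -1)
q(x) = x²
f(J) = -1 - 21*J (f(J) = J*(-21) - 1 = -21*J - 1 = -1 - 21*J)
(837637 - 3536274)*(q(1333) + f(-1120)) = (837637 - 3536274)*(1333² + (-1 - 21*(-1120))) = -2698637*(1776889 + (-1 + 23520)) = -2698637*(1776889 + 23519) = -2698637*1800408 = -4858647643896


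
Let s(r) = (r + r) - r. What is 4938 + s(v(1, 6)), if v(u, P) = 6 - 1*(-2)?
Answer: 4946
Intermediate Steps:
v(u, P) = 8 (v(u, P) = 6 + 2 = 8)
s(r) = r (s(r) = 2*r - r = r)
4938 + s(v(1, 6)) = 4938 + 8 = 4946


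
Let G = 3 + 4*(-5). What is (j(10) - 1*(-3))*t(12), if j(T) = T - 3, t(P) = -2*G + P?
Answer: 460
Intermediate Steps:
G = -17 (G = 3 - 20 = -17)
t(P) = 34 + P (t(P) = -2*(-17) + P = 34 + P)
j(T) = -3 + T
(j(10) - 1*(-3))*t(12) = ((-3 + 10) - 1*(-3))*(34 + 12) = (7 + 3)*46 = 10*46 = 460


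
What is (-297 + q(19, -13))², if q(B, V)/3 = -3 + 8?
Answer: 79524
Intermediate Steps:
q(B, V) = 15 (q(B, V) = 3*(-3 + 8) = 3*5 = 15)
(-297 + q(19, -13))² = (-297 + 15)² = (-282)² = 79524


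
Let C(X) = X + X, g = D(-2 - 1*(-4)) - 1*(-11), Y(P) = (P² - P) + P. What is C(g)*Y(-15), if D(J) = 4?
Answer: 6750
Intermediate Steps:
Y(P) = P²
g = 15 (g = 4 - 1*(-11) = 4 + 11 = 15)
C(X) = 2*X
C(g)*Y(-15) = (2*15)*(-15)² = 30*225 = 6750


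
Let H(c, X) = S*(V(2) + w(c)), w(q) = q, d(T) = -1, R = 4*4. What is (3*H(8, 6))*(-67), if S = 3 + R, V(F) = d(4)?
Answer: -26733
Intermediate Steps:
R = 16
V(F) = -1
S = 19 (S = 3 + 16 = 19)
H(c, X) = -19 + 19*c (H(c, X) = 19*(-1 + c) = -19 + 19*c)
(3*H(8, 6))*(-67) = (3*(-19 + 19*8))*(-67) = (3*(-19 + 152))*(-67) = (3*133)*(-67) = 399*(-67) = -26733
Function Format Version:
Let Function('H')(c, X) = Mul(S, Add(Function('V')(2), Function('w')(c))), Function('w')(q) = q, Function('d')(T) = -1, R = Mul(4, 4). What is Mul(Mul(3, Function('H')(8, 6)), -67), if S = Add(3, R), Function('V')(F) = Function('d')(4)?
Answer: -26733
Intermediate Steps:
R = 16
Function('V')(F) = -1
S = 19 (S = Add(3, 16) = 19)
Function('H')(c, X) = Add(-19, Mul(19, c)) (Function('H')(c, X) = Mul(19, Add(-1, c)) = Add(-19, Mul(19, c)))
Mul(Mul(3, Function('H')(8, 6)), -67) = Mul(Mul(3, Add(-19, Mul(19, 8))), -67) = Mul(Mul(3, Add(-19, 152)), -67) = Mul(Mul(3, 133), -67) = Mul(399, -67) = -26733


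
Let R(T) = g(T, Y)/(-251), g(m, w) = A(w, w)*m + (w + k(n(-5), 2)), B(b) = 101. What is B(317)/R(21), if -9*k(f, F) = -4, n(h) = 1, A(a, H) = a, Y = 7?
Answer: -228159/1390 ≈ -164.14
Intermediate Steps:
k(f, F) = 4/9 (k(f, F) = -⅑*(-4) = 4/9)
g(m, w) = 4/9 + w + m*w (g(m, w) = w*m + (w + 4/9) = m*w + (4/9 + w) = 4/9 + w + m*w)
R(T) = -67/2259 - 7*T/251 (R(T) = (4/9 + 7 + T*7)/(-251) = (4/9 + 7 + 7*T)*(-1/251) = (67/9 + 7*T)*(-1/251) = -67/2259 - 7*T/251)
B(317)/R(21) = 101/(-67/2259 - 7/251*21) = 101/(-67/2259 - 147/251) = 101/(-1390/2259) = 101*(-2259/1390) = -228159/1390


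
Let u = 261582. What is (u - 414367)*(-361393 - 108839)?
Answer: 71844396120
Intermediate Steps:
(u - 414367)*(-361393 - 108839) = (261582 - 414367)*(-361393 - 108839) = -152785*(-470232) = 71844396120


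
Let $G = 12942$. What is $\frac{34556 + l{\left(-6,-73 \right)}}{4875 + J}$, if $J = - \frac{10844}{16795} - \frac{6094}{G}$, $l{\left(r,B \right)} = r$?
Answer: $\frac{1877454687375}{264847911743} \approx 7.0888$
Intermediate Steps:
$J = - \frac{121345889}{108680445}$ ($J = - \frac{10844}{16795} - \frac{6094}{12942} = \left(-10844\right) \frac{1}{16795} - \frac{3047}{6471} = - \frac{10844}{16795} - \frac{3047}{6471} = - \frac{121345889}{108680445} \approx -1.1165$)
$\frac{34556 + l{\left(-6,-73 \right)}}{4875 + J} = \frac{34556 - 6}{4875 - \frac{121345889}{108680445}} = \frac{34550}{\frac{529695823486}{108680445}} = 34550 \cdot \frac{108680445}{529695823486} = \frac{1877454687375}{264847911743}$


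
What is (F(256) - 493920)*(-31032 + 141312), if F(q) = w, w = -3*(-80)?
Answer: -54443030400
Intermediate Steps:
w = 240
F(q) = 240
(F(256) - 493920)*(-31032 + 141312) = (240 - 493920)*(-31032 + 141312) = -493680*110280 = -54443030400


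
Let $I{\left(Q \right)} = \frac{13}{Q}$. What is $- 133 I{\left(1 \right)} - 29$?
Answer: $-1758$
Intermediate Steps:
$- 133 I{\left(1 \right)} - 29 = - 133 \cdot \frac{13}{1} - 29 = - 133 \cdot 13 \cdot 1 - 29 = \left(-133\right) 13 - 29 = -1729 - 29 = -1758$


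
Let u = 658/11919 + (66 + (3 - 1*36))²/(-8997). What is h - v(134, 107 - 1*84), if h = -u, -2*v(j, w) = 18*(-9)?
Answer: -2892998306/35745081 ≈ -80.934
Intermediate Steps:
v(j, w) = 81 (v(j, w) = -9*(-9) = -½*(-162) = 81)
u = -2353255/35745081 (u = 658*(1/11919) + (66 + (3 - 36))²*(-1/8997) = 658/11919 + (66 - 33)²*(-1/8997) = 658/11919 + 33²*(-1/8997) = 658/11919 + 1089*(-1/8997) = 658/11919 - 363/2999 = -2353255/35745081 ≈ -0.065834)
h = 2353255/35745081 (h = -1*(-2353255/35745081) = 2353255/35745081 ≈ 0.065834)
h - v(134, 107 - 1*84) = 2353255/35745081 - 1*81 = 2353255/35745081 - 81 = -2892998306/35745081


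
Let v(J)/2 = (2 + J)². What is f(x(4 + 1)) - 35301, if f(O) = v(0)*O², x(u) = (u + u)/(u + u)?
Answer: -35293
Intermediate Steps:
v(J) = 2*(2 + J)²
x(u) = 1 (x(u) = (2*u)/((2*u)) = (2*u)*(1/(2*u)) = 1)
f(O) = 8*O² (f(O) = (2*(2 + 0)²)*O² = (2*2²)*O² = (2*4)*O² = 8*O²)
f(x(4 + 1)) - 35301 = 8*1² - 35301 = 8*1 - 35301 = 8 - 35301 = -35293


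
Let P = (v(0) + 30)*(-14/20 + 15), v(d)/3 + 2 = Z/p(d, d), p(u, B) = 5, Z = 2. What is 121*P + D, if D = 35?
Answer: 1090964/25 ≈ 43639.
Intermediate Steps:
v(d) = -24/5 (v(d) = -6 + 3*(2/5) = -6 + 3*(2*(⅕)) = -6 + 3*(⅖) = -6 + 6/5 = -24/5)
P = 9009/25 (P = (-24/5 + 30)*(-14/20 + 15) = 126*(-14*1/20 + 15)/5 = 126*(-7/10 + 15)/5 = (126/5)*(143/10) = 9009/25 ≈ 360.36)
121*P + D = 121*(9009/25) + 35 = 1090089/25 + 35 = 1090964/25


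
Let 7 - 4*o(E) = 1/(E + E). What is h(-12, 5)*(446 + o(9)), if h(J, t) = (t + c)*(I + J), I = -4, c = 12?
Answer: -1096058/9 ≈ -1.2178e+5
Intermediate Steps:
o(E) = 7/4 - 1/(8*E) (o(E) = 7/4 - 1/(4*(E + E)) = 7/4 - 1/(2*E)/4 = 7/4 - 1/(8*E))
h(J, t) = (-4 + J)*(12 + t) (h(J, t) = (t + 12)*(-4 + J) = (12 + t)*(-4 + J) = (-4 + J)*(12 + t))
h(-12, 5)*(446 + o(9)) = (-48 - 4*5 + 12*(-12) - 12*5)*(446 + (⅛)*(-1 + 14*9)/9) = (-48 - 20 - 144 - 60)*(446 + (⅛)*(⅑)*(-1 + 126)) = -272*(446 + (⅛)*(⅑)*125) = -272*(446 + 125/72) = -272*32237/72 = -1096058/9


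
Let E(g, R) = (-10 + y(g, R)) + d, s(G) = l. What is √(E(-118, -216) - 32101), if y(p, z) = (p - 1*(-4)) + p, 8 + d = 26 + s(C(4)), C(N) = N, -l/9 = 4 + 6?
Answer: I*√32415 ≈ 180.04*I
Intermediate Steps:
l = -90 (l = -9*(4 + 6) = -9*10 = -90)
s(G) = -90
d = -72 (d = -8 + (26 - 90) = -8 - 64 = -72)
y(p, z) = 4 + 2*p (y(p, z) = (p + 4) + p = (4 + p) + p = 4 + 2*p)
E(g, R) = -78 + 2*g (E(g, R) = (-10 + (4 + 2*g)) - 72 = (-6 + 2*g) - 72 = -78 + 2*g)
√(E(-118, -216) - 32101) = √((-78 + 2*(-118)) - 32101) = √((-78 - 236) - 32101) = √(-314 - 32101) = √(-32415) = I*√32415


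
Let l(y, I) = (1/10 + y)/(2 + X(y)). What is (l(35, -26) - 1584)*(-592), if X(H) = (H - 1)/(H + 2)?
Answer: 4653046/5 ≈ 9.3061e+5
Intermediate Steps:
X(H) = (-1 + H)/(2 + H)
l(y, I) = (1/10 + y)/(2 + (-1 + y)/(2 + y))
(l(35, -26) - 1584)*(-592) = ((1 + 10*35)*(2 + 35)/(30*(1 + 35)) - 1584)*(-592) = ((1/30)*(1 + 350)*37/36 - 1584)*(-592) = ((1/30)*(1/36)*351*37 - 1584)*(-592) = (481/40 - 1584)*(-592) = -62879/40*(-592) = 4653046/5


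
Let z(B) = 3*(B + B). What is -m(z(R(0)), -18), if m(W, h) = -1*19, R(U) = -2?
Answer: 19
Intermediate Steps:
z(B) = 6*B (z(B) = 3*(2*B) = 6*B)
m(W, h) = -19
-m(z(R(0)), -18) = -1*(-19) = 19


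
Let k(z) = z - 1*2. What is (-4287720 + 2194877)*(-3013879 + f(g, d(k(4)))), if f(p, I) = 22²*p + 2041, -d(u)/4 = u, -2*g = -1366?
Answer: 5611468779238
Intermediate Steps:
g = 683 (g = -½*(-1366) = 683)
k(z) = -2 + z (k(z) = z - 2 = -2 + z)
d(u) = -4*u
f(p, I) = 2041 + 484*p (f(p, I) = 484*p + 2041 = 2041 + 484*p)
(-4287720 + 2194877)*(-3013879 + f(g, d(k(4)))) = (-4287720 + 2194877)*(-3013879 + (2041 + 484*683)) = -2092843*(-3013879 + (2041 + 330572)) = -2092843*(-3013879 + 332613) = -2092843*(-2681266) = 5611468779238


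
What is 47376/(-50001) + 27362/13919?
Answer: 33747658/33141139 ≈ 1.0183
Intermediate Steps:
47376/(-50001) + 27362/13919 = 47376*(-1/50001) + 27362*(1/13919) = -2256/2381 + 27362/13919 = 33747658/33141139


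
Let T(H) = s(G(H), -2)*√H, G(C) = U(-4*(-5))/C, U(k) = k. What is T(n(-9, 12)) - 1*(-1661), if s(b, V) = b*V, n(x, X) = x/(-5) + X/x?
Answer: 1661 - 40*√105/7 ≈ 1602.4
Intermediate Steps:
G(C) = 20/C (G(C) = (-4*(-5))/C = 20/C)
n(x, X) = -x/5 + X/x (n(x, X) = x*(-⅕) + X/x = -x/5 + X/x)
s(b, V) = V*b
T(H) = -40/√H (T(H) = (-40/H)*√H = -40/√H)
T(n(-9, 12)) - 1*(-1661) = -40/√(-⅕*(-9) + 12/(-9)) - 1*(-1661) = -40/√(9/5 + 12*(-⅑)) + 1661 = -40/√(9/5 - 4/3) + 1661 = -40*√105/7 + 1661 = 1661 - 40*√105/7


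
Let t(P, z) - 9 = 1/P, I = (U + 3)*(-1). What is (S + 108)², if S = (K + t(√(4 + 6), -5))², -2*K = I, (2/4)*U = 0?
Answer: 19088329/400 + 91707*√10/100 ≈ 50621.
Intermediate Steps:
U = 0 (U = 2*0 = 0)
I = -3 (I = (0 + 3)*(-1) = 3*(-1) = -3)
t(P, z) = 9 + 1/P
K = 3/2 (K = -½*(-3) = 3/2 ≈ 1.5000)
S = (21/2 + √10/10)² (S = (3/2 + (9 + 1/(√(4 + 6))))² = (3/2 + (9 + 1/(√10)))² = (3/2 + (9 + √10/10))² = (21/2 + √10/10)² ≈ 116.99)
(S + 108)² = ((105 + √10)²/100 + 108)² = (108 + (105 + √10)²/100)²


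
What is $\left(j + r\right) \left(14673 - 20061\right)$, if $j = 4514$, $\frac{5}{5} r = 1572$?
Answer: $-32791368$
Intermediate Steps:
$r = 1572$
$\left(j + r\right) \left(14673 - 20061\right) = \left(4514 + 1572\right) \left(14673 - 20061\right) = 6086 \left(-5388\right) = -32791368$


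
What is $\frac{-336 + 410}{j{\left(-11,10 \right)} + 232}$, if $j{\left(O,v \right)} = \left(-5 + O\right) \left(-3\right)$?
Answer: $\frac{37}{140} \approx 0.26429$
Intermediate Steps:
$j{\left(O,v \right)} = 15 - 3 O$
$\frac{-336 + 410}{j{\left(-11,10 \right)} + 232} = \frac{-336 + 410}{\left(15 - -33\right) + 232} = \frac{74}{\left(15 + 33\right) + 232} = \frac{74}{48 + 232} = \frac{74}{280} = 74 \cdot \frac{1}{280} = \frac{37}{140}$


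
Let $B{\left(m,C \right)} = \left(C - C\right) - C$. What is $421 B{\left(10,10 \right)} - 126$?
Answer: $-4336$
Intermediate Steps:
$B{\left(m,C \right)} = - C$ ($B{\left(m,C \right)} = 0 - C = - C$)
$421 B{\left(10,10 \right)} - 126 = 421 \left(\left(-1\right) 10\right) - 126 = 421 \left(-10\right) + \left(-181 + 55\right) = -4210 - 126 = -4336$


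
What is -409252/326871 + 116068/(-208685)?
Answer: -123344016848/68213074635 ≈ -1.8082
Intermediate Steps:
-409252/326871 + 116068/(-208685) = -409252*1/326871 + 116068*(-1/208685) = -409252/326871 - 116068/208685 = -123344016848/68213074635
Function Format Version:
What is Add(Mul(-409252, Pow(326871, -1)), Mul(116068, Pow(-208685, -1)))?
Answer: Rational(-123344016848, 68213074635) ≈ -1.8082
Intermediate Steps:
Add(Mul(-409252, Pow(326871, -1)), Mul(116068, Pow(-208685, -1))) = Add(Mul(-409252, Rational(1, 326871)), Mul(116068, Rational(-1, 208685))) = Add(Rational(-409252, 326871), Rational(-116068, 208685)) = Rational(-123344016848, 68213074635)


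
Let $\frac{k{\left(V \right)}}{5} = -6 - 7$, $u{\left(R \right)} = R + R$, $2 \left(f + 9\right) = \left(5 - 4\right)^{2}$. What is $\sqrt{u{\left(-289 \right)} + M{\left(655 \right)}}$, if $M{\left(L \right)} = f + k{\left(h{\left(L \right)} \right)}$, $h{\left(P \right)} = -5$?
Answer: $\frac{i \sqrt{2606}}{2} \approx 25.525 i$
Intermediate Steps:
$f = - \frac{17}{2}$ ($f = -9 + \frac{\left(5 - 4\right)^{2}}{2} = -9 + \frac{1^{2}}{2} = -9 + \frac{1}{2} \cdot 1 = -9 + \frac{1}{2} = - \frac{17}{2} \approx -8.5$)
$u{\left(R \right)} = 2 R$
$k{\left(V \right)} = -65$ ($k{\left(V \right)} = 5 \left(-6 - 7\right) = 5 \left(-13\right) = -65$)
$M{\left(L \right)} = - \frac{147}{2}$ ($M{\left(L \right)} = - \frac{17}{2} - 65 = - \frac{147}{2}$)
$\sqrt{u{\left(-289 \right)} + M{\left(655 \right)}} = \sqrt{2 \left(-289\right) - \frac{147}{2}} = \sqrt{-578 - \frac{147}{2}} = \sqrt{- \frac{1303}{2}} = \frac{i \sqrt{2606}}{2}$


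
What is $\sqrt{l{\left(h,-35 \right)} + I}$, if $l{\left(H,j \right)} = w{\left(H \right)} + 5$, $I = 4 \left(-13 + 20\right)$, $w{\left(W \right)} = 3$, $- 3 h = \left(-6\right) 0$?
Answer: $6$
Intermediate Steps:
$h = 0$ ($h = - \frac{\left(-6\right) 0}{3} = \left(- \frac{1}{3}\right) 0 = 0$)
$I = 28$ ($I = 4 \cdot 7 = 28$)
$l{\left(H,j \right)} = 8$ ($l{\left(H,j \right)} = 3 + 5 = 8$)
$\sqrt{l{\left(h,-35 \right)} + I} = \sqrt{8 + 28} = \sqrt{36} = 6$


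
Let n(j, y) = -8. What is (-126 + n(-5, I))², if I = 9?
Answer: 17956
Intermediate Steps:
(-126 + n(-5, I))² = (-126 - 8)² = (-134)² = 17956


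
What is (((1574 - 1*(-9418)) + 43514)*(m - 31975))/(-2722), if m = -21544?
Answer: 1458553307/1361 ≈ 1.0717e+6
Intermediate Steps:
(((1574 - 1*(-9418)) + 43514)*(m - 31975))/(-2722) = (((1574 - 1*(-9418)) + 43514)*(-21544 - 31975))/(-2722) = (((1574 + 9418) + 43514)*(-53519))*(-1/2722) = ((10992 + 43514)*(-53519))*(-1/2722) = (54506*(-53519))*(-1/2722) = -2917106614*(-1/2722) = 1458553307/1361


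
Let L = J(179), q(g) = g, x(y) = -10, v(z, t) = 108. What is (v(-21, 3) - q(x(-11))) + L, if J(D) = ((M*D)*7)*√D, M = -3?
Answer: 118 - 3759*√179 ≈ -50174.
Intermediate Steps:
J(D) = -21*D^(3/2) (J(D) = (-3*D*7)*√D = (-21*D)*√D = -21*D^(3/2))
L = -3759*√179 ≈ -50292.
(v(-21, 3) - q(x(-11))) + L = (108 - 1*(-10)) - 3759*√179 = (108 + 10) - 3759*√179 = 118 - 3759*√179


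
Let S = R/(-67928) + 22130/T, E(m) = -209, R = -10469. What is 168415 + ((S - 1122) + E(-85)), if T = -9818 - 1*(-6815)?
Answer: 4868803299089/29141112 ≈ 1.6708e+5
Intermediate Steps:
T = -3003 (T = -9818 + 6815 = -3003)
S = -210258319/29141112 (S = -10469/(-67928) + 22130/(-3003) = -10469*(-1/67928) + 22130*(-1/3003) = 10469/67928 - 22130/3003 = -210258319/29141112 ≈ -7.2152)
168415 + ((S - 1122) + E(-85)) = 168415 + ((-210258319/29141112 - 1122) - 209) = 168415 + (-32906585983/29141112 - 209) = 168415 - 38997078391/29141112 = 4868803299089/29141112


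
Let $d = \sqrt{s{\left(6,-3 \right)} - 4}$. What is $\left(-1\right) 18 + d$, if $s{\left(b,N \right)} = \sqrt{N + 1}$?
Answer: $-18 + \sqrt{-4 + i \sqrt{2}} \approx -17.652 + 2.0301 i$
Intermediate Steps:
$s{\left(b,N \right)} = \sqrt{1 + N}$
$d = \sqrt{-4 + i \sqrt{2}}$ ($d = \sqrt{\sqrt{1 - 3} - 4} = \sqrt{\sqrt{-2} - 4} = \sqrt{i \sqrt{2} - 4} = \sqrt{-4 + i \sqrt{2}} \approx 0.34831 + 2.0301 i$)
$\left(-1\right) 18 + d = \left(-1\right) 18 + \sqrt{-4 + i \sqrt{2}} = -18 + \sqrt{-4 + i \sqrt{2}}$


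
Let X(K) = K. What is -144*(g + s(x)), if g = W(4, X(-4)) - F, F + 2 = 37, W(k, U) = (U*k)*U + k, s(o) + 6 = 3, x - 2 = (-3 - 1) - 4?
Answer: -4320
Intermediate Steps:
x = -6 (x = 2 + ((-3 - 1) - 4) = 2 + (-4 - 4) = 2 - 8 = -6)
s(o) = -3 (s(o) = -6 + 3 = -3)
W(k, U) = k + k*U**2 (W(k, U) = k*U**2 + k = k + k*U**2)
F = 35 (F = -2 + 37 = 35)
g = 33 (g = 4*(1 + (-4)**2) - 1*35 = 4*(1 + 16) - 35 = 4*17 - 35 = 68 - 35 = 33)
-144*(g + s(x)) = -144*(33 - 3) = -144*30 = -4320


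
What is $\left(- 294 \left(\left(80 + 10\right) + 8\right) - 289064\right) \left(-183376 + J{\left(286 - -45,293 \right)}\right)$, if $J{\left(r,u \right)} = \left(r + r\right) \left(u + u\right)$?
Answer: $-65023443056$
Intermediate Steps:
$J{\left(r,u \right)} = 4 r u$ ($J{\left(r,u \right)} = 2 r 2 u = 4 r u$)
$\left(- 294 \left(\left(80 + 10\right) + 8\right) - 289064\right) \left(-183376 + J{\left(286 - -45,293 \right)}\right) = \left(- 294 \left(\left(80 + 10\right) + 8\right) - 289064\right) \left(-183376 + 4 \left(286 - -45\right) 293\right) = \left(- 294 \left(90 + 8\right) - 289064\right) \left(-183376 + 4 \left(286 + 45\right) 293\right) = \left(\left(-294\right) 98 - 289064\right) \left(-183376 + 4 \cdot 331 \cdot 293\right) = \left(-28812 - 289064\right) \left(-183376 + 387932\right) = \left(-317876\right) 204556 = -65023443056$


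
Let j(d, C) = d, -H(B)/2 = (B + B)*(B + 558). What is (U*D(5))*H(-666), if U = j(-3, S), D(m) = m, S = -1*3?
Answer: 4315680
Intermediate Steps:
S = -3
H(B) = -4*B*(558 + B) (H(B) = -2*(B + B)*(B + 558) = -2*2*B*(558 + B) = -4*B*(558 + B))
U = -3
(U*D(5))*H(-666) = (-3*5)*(-4*(-666)*(558 - 666)) = -(-60)*(-666)*(-108) = -15*(-287712) = 4315680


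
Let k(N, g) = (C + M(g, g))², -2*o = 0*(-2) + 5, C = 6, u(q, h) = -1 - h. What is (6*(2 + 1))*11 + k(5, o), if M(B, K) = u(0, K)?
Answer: 1017/4 ≈ 254.25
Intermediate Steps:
M(B, K) = -1 - K
o = -5/2 (o = -(0*(-2) + 5)/2 = -(0 + 5)/2 = -½*5 = -5/2 ≈ -2.5000)
k(N, g) = (5 - g)² (k(N, g) = (6 + (-1 - g))² = (5 - g)²)
(6*(2 + 1))*11 + k(5, o) = (6*(2 + 1))*11 + (-5 - 5/2)² = (6*3)*11 + (-15/2)² = 18*11 + 225/4 = 198 + 225/4 = 1017/4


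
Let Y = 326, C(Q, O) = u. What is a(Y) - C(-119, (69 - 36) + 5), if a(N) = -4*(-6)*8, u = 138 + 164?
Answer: -110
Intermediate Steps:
u = 302
C(Q, O) = 302
a(N) = 192 (a(N) = 24*8 = 192)
a(Y) - C(-119, (69 - 36) + 5) = 192 - 1*302 = 192 - 302 = -110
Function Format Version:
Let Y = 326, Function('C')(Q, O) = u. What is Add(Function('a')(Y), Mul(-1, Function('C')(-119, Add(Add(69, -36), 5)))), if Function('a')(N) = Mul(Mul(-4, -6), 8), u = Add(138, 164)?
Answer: -110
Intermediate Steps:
u = 302
Function('C')(Q, O) = 302
Function('a')(N) = 192 (Function('a')(N) = Mul(24, 8) = 192)
Add(Function('a')(Y), Mul(-1, Function('C')(-119, Add(Add(69, -36), 5)))) = Add(192, Mul(-1, 302)) = Add(192, -302) = -110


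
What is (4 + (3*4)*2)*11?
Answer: 308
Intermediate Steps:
(4 + (3*4)*2)*11 = (4 + 12*2)*11 = (4 + 24)*11 = 28*11 = 308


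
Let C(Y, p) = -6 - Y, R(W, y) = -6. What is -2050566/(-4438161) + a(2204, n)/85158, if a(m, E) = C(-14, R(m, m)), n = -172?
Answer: 1386171466/2999562813 ≈ 0.46212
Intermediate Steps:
a(m, E) = 8 (a(m, E) = -6 - 1*(-14) = -6 + 14 = 8)
-2050566/(-4438161) + a(2204, n)/85158 = -2050566/(-4438161) + 8/85158 = -2050566*(-1/4438161) + 8*(1/85158) = 97646/211341 + 4/42579 = 1386171466/2999562813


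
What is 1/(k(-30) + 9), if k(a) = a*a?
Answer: 1/909 ≈ 0.0011001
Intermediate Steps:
k(a) = a²
1/(k(-30) + 9) = 1/((-30)² + 9) = 1/(900 + 9) = 1/909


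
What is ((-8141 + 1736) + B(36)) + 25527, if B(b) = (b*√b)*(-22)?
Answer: 14370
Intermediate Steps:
B(b) = -22*b^(3/2) (B(b) = b^(3/2)*(-22) = -22*b^(3/2))
((-8141 + 1736) + B(36)) + 25527 = ((-8141 + 1736) - 22*36^(3/2)) + 25527 = (-6405 - 22*216) + 25527 = (-6405 - 4752) + 25527 = -11157 + 25527 = 14370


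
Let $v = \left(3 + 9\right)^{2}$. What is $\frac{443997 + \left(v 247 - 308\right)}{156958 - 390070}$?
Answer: $- \frac{479257}{233112} \approx -2.0559$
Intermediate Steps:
$v = 144$ ($v = 12^{2} = 144$)
$\frac{443997 + \left(v 247 - 308\right)}{156958 - 390070} = \frac{443997 + \left(144 \cdot 247 - 308\right)}{156958 - 390070} = \frac{443997 + \left(35568 - 308\right)}{-233112} = \left(443997 + 35260\right) \left(- \frac{1}{233112}\right) = 479257 \left(- \frac{1}{233112}\right) = - \frac{479257}{233112}$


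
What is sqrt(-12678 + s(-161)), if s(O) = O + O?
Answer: 10*I*sqrt(130) ≈ 114.02*I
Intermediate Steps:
s(O) = 2*O
sqrt(-12678 + s(-161)) = sqrt(-12678 + 2*(-161)) = sqrt(-12678 - 322) = sqrt(-13000) = 10*I*sqrt(130)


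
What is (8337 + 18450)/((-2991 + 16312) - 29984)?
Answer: -26787/16663 ≈ -1.6076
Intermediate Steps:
(8337 + 18450)/((-2991 + 16312) - 29984) = 26787/(13321 - 29984) = 26787/(-16663) = 26787*(-1/16663) = -26787/16663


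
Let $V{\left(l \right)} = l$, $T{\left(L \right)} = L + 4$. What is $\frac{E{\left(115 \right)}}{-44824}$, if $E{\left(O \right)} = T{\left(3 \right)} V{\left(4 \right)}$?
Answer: $- \frac{7}{11206} \approx -0.00062467$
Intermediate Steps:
$T{\left(L \right)} = 4 + L$
$E{\left(O \right)} = 28$ ($E{\left(O \right)} = \left(4 + 3\right) 4 = 7 \cdot 4 = 28$)
$\frac{E{\left(115 \right)}}{-44824} = \frac{28}{-44824} = 28 \left(- \frac{1}{44824}\right) = - \frac{7}{11206}$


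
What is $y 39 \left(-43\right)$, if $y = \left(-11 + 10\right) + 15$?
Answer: $-23478$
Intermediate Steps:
$y = 14$ ($y = -1 + 15 = 14$)
$y 39 \left(-43\right) = 14 \cdot 39 \left(-43\right) = 546 \left(-43\right) = -23478$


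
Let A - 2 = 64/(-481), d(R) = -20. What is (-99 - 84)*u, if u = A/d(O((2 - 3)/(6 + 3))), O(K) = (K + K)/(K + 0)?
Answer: 82167/4810 ≈ 17.083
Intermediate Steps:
O(K) = 2 (O(K) = (2*K)/K = 2)
A = 898/481 (A = 2 + 64/(-481) = 2 + 64*(-1/481) = 2 - 64/481 = 898/481 ≈ 1.8669)
u = -449/4810 (u = (898/481)/(-20) = (898/481)*(-1/20) = -449/4810 ≈ -0.093347)
(-99 - 84)*u = (-99 - 84)*(-449/4810) = -183*(-449/4810) = 82167/4810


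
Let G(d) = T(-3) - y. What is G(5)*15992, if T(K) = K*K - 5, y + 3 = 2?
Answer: 79960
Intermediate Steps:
y = -1 (y = -3 + 2 = -1)
T(K) = -5 + K**2 (T(K) = K**2 - 5 = -5 + K**2)
G(d) = 5 (G(d) = (-5 + (-3)**2) - 1*(-1) = (-5 + 9) + 1 = 4 + 1 = 5)
G(5)*15992 = 5*15992 = 79960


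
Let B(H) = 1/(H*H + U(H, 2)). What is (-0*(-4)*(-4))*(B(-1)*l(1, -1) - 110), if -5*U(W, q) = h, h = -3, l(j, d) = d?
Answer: 0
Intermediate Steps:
U(W, q) = ⅗ (U(W, q) = -⅕*(-3) = ⅗)
B(H) = 1/(⅗ + H²) (B(H) = 1/(H*H + ⅗) = 1/(H² + ⅗) = 1/(⅗ + H²))
(-0*(-4)*(-4))*(B(-1)*l(1, -1) - 110) = (-0*(-4)*(-4))*((5/(3 + 5*(-1)²))*(-1) - 110) = (-0*(-4))*((5/(3 + 5*1))*(-1) - 110) = (-1*0)*((5/(3 + 5))*(-1) - 110) = 0*((5/8)*(-1) - 110) = 0*(-5/8 - 110) = 0*(-885/8) = 0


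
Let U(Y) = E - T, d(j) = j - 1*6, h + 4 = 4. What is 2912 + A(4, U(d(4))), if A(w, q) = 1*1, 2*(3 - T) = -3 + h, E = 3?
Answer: 2913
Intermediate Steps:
h = 0 (h = -4 + 4 = 0)
T = 9/2 (T = 3 - (-3 + 0)/2 = 3 - 1/2*(-3) = 3 + 3/2 = 9/2 ≈ 4.5000)
d(j) = -6 + j (d(j) = j - 6 = -6 + j)
U(Y) = -3/2 (U(Y) = 3 - 1*9/2 = 3 - 9/2 = -3/2)
A(w, q) = 1
2912 + A(4, U(d(4))) = 2912 + 1 = 2913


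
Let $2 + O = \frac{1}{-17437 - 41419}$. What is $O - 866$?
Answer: $- \frac{51087009}{58856} \approx -868.0$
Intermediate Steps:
$O = - \frac{117713}{58856}$ ($O = -2 + \frac{1}{-17437 - 41419} = -2 + \frac{1}{-58856} = -2 - \frac{1}{58856} = - \frac{117713}{58856} \approx -2.0$)
$O - 866 = - \frac{117713}{58856} - 866 = - \frac{51087009}{58856}$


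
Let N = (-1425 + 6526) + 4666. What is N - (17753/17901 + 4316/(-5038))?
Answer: 440413520324/45092619 ≈ 9766.9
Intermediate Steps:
N = 9767 (N = 5101 + 4666 = 9767)
N - (17753/17901 + 4316/(-5038)) = 9767 - (17753/17901 + 4316/(-5038)) = 9767 - (17753*(1/17901) + 4316*(-1/5038)) = 9767 - (17753/17901 - 2158/2519) = 9767 - 1*6089449/45092619 = 9767 - 6089449/45092619 = 440413520324/45092619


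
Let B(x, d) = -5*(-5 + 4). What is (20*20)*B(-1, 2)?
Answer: 2000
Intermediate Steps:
B(x, d) = 5 (B(x, d) = -5*(-1) = 5)
(20*20)*B(-1, 2) = (20*20)*5 = 400*5 = 2000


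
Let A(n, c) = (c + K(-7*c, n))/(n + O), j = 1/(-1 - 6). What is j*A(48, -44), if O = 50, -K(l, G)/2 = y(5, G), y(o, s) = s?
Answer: 10/49 ≈ 0.20408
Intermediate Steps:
K(l, G) = -2*G
j = -⅐ (j = 1/(-7) = -⅐ ≈ -0.14286)
A(n, c) = (c - 2*n)/(50 + n) (A(n, c) = (c - 2*n)/(n + 50) = (c - 2*n)/(50 + n))
j*A(48, -44) = -(-44 - 2*48)/(7*(50 + 48)) = -(-44 - 96)/(7*98) = -(-140)/686 = -⅐*(-10/7) = 10/49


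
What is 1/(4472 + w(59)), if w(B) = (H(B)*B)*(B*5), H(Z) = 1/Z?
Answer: 1/4767 ≈ 0.00020978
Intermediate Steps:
w(B) = 5*B (w(B) = (B/B)*(B*5) = 1*(5*B) = 5*B)
1/(4472 + w(59)) = 1/(4472 + 5*59) = 1/(4472 + 295) = 1/4767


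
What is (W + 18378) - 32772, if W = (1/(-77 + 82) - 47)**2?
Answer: -305094/25 ≈ -12204.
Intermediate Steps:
W = 54756/25 (W = (1/5 - 47)**2 = (-234/5)**2 = 54756/25 ≈ 2190.2)
(W + 18378) - 32772 = (54756/25 + 18378) - 32772 = 514206/25 - 32772 = -305094/25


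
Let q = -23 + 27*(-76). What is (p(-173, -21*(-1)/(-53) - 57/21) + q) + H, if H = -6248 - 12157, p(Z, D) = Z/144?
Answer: -2949293/144 ≈ -20481.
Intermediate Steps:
p(Z, D) = Z/144 (p(Z, D) = Z*(1/144) = Z/144)
q = -2075 (q = -23 - 2052 = -2075)
H = -18405
(p(-173, -21*(-1)/(-53) - 57/21) + q) + H = ((1/144)*(-173) - 2075) - 18405 = (-173/144 - 2075) - 18405 = -298973/144 - 18405 = -2949293/144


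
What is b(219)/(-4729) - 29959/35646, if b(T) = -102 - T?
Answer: -130233745/168569934 ≈ -0.77258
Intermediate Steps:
b(219)/(-4729) - 29959/35646 = (-102 - 1*219)/(-4729) - 29959/35646 = (-102 - 219)*(-1/4729) - 29959*1/35646 = -321*(-1/4729) - 29959/35646 = 321/4729 - 29959/35646 = -130233745/168569934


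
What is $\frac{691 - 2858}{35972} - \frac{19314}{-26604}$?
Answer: $\frac{17697565}{26583308} \approx 0.66574$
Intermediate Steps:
$\frac{691 - 2858}{35972} - \frac{19314}{-26604} = \left(-2167\right) \frac{1}{35972} - - \frac{1073}{1478} = - \frac{2167}{35972} + \frac{1073}{1478} = \frac{17697565}{26583308}$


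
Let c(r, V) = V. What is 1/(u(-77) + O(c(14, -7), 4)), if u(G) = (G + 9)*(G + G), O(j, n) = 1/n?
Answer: 4/41889 ≈ 9.5490e-5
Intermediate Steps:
u(G) = 2*G*(9 + G) (u(G) = (9 + G)*(2*G) = 2*G*(9 + G))
1/(u(-77) + O(c(14, -7), 4)) = 1/(2*(-77)*(9 - 77) + 1/4) = 1/(2*(-77)*(-68) + 1/4) = 1/(10472 + 1/4) = 1/(41889/4) = 4/41889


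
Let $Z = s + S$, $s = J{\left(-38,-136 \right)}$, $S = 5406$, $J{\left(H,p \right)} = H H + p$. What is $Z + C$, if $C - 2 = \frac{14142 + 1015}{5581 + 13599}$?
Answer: $\frac{128828037}{19180} \approx 6716.8$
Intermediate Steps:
$J{\left(H,p \right)} = p + H^{2}$ ($J{\left(H,p \right)} = H^{2} + p = p + H^{2}$)
$C = \frac{53517}{19180}$ ($C = 2 + \frac{14142 + 1015}{5581 + 13599} = 2 + \frac{15157}{19180} = \frac{53517}{19180} \approx 2.7902$)
$s = 1308$ ($s = -136 + \left(-38\right)^{2} = -136 + 1444 = 1308$)
$Z = 6714$ ($Z = 1308 + 5406 = 6714$)
$Z + C = 6714 + \frac{53517}{19180} = \frac{128828037}{19180}$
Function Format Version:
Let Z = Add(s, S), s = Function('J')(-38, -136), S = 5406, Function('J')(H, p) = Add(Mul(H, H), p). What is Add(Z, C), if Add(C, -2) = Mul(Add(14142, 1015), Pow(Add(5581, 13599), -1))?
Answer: Rational(128828037, 19180) ≈ 6716.8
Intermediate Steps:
Function('J')(H, p) = Add(p, Pow(H, 2)) (Function('J')(H, p) = Add(Pow(H, 2), p) = Add(p, Pow(H, 2)))
C = Rational(53517, 19180) (C = Add(2, Mul(Add(14142, 1015), Pow(Add(5581, 13599), -1))) = Add(2, Mul(15157, Pow(19180, -1))) = Add(2, Mul(15157, Rational(1, 19180))) = Add(2, Rational(15157, 19180)) = Rational(53517, 19180) ≈ 2.7902)
s = 1308 (s = Add(-136, Pow(-38, 2)) = Add(-136, 1444) = 1308)
Z = 6714 (Z = Add(1308, 5406) = 6714)
Add(Z, C) = Add(6714, Rational(53517, 19180)) = Rational(128828037, 19180)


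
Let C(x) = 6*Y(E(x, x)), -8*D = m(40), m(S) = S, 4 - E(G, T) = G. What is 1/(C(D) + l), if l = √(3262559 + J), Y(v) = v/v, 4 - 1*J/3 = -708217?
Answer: -3/2693593 + √5387222/5387186 ≈ 0.00042973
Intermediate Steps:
E(G, T) = 4 - G
J = 2124663 (J = 12 - 3*(-708217) = 12 + 2124651 = 2124663)
Y(v) = 1
D = -5 (D = -⅛*40 = -5)
C(x) = 6 (C(x) = 6*1 = 6)
l = √5387222 (l = √(3262559 + 2124663) = √5387222 ≈ 2321.0)
1/(C(D) + l) = 1/(6 + √5387222)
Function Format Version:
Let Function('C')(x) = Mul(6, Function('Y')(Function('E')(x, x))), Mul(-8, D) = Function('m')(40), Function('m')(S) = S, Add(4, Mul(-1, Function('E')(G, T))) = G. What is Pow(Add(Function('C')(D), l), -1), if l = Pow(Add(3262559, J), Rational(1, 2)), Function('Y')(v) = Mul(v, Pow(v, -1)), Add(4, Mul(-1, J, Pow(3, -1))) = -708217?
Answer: Add(Rational(-3, 2693593), Mul(Rational(1, 5387186), Pow(5387222, Rational(1, 2)))) ≈ 0.00042973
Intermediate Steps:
Function('E')(G, T) = Add(4, Mul(-1, G))
J = 2124663 (J = Add(12, Mul(-3, -708217)) = Add(12, 2124651) = 2124663)
Function('Y')(v) = 1
D = -5 (D = Mul(Rational(-1, 8), 40) = -5)
Function('C')(x) = 6 (Function('C')(x) = Mul(6, 1) = 6)
l = Pow(5387222, Rational(1, 2)) (l = Pow(Add(3262559, 2124663), Rational(1, 2)) = Pow(5387222, Rational(1, 2)) ≈ 2321.0)
Pow(Add(Function('C')(D), l), -1) = Pow(Add(6, Pow(5387222, Rational(1, 2))), -1)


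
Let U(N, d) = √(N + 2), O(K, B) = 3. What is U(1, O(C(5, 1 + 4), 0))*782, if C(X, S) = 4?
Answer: 782*√3 ≈ 1354.5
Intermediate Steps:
U(N, d) = √(2 + N)
U(1, O(C(5, 1 + 4), 0))*782 = √(2 + 1)*782 = √3*782 = 782*√3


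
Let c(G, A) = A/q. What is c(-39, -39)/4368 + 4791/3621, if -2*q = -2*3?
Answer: 535385/405552 ≈ 1.3201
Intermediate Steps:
q = 3 (q = -(-1)*3 = -½*(-6) = 3)
c(G, A) = A/3
c(-39, -39)/4368 + 4791/3621 = ((⅓)*(-39))/4368 + 4791/3621 = -13*1/4368 + 4791*(1/3621) = -1/336 + 1597/1207 = 535385/405552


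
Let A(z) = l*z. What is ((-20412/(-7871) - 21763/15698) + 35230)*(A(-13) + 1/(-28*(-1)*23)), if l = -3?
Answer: 4753808560281397/3459650824 ≈ 1.3741e+6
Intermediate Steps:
A(z) = -3*z
((-20412/(-7871) - 21763/15698) + 35230)*(A(-13) + 1/(-28*(-1)*23)) = ((-20412/(-7871) - 21763/15698) + 35230)*(-3*(-13) + 1/(-28*(-1)*23)) = ((-20412*(-1/7871) - 21763*1/15698) + 35230)*(39 + 1/(28*23)) = ((20412/7871 - 21763/15698) + 35230)*(39 + 1/644) = (149131003/123558958 + 35230)*(39 + 1/644) = (4353131221343/123558958)*(25117/644) = 4753808560281397/3459650824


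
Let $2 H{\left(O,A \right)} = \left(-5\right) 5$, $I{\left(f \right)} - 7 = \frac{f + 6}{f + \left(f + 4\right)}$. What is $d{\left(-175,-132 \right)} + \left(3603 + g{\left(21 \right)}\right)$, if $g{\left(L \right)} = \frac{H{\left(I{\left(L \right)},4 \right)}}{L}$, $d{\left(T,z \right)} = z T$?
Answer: $\frac{1121501}{42} \approx 26702.0$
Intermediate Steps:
$I{\left(f \right)} = 7 + \frac{6 + f}{4 + 2 f}$ ($I{\left(f \right)} = 7 + \frac{f + 6}{f + \left(f + 4\right)} = 7 + \frac{6 + f}{f + \left(4 + f\right)} = 7 + \frac{6 + f}{4 + 2 f}$)
$d{\left(T,z \right)} = T z$
$H{\left(O,A \right)} = - \frac{25}{2}$ ($H{\left(O,A \right)} = \frac{\left(-5\right) 5}{2} = \frac{1}{2} \left(-25\right) = - \frac{25}{2}$)
$g{\left(L \right)} = - \frac{25}{2 L}$
$d{\left(-175,-132 \right)} + \left(3603 + g{\left(21 \right)}\right) = \left(-175\right) \left(-132\right) + \left(3603 - \frac{25}{2 \cdot 21}\right) = 23100 + \left(3603 - \frac{25}{42}\right) = 23100 + \frac{151301}{42} = \frac{1121501}{42}$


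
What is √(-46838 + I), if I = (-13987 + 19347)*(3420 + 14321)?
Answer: √95044922 ≈ 9749.1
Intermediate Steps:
I = 95091760 (I = 5360*17741 = 95091760)
√(-46838 + I) = √(-46838 + 95091760) = √95044922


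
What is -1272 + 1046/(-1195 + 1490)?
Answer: -374194/295 ≈ -1268.5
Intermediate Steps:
-1272 + 1046/(-1195 + 1490) = -1272 + 1046/295 = -374194/295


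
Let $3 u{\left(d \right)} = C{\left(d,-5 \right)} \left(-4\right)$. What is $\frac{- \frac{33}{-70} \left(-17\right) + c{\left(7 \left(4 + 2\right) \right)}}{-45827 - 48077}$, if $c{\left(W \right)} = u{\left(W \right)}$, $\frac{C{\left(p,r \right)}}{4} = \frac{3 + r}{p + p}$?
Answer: $\frac{4969}{59159520} \approx 8.3993 \cdot 10^{-5}$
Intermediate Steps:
$C{\left(p,r \right)} = \frac{2 \left(3 + r\right)}{p}$ ($C{\left(p,r \right)} = 4 \frac{3 + r}{p + p} = 4 \frac{3 + r}{2 p} = \frac{2 \left(3 + r\right)}{p}$)
$u{\left(d \right)} = \frac{16}{3 d}$ ($u{\left(d \right)} = \frac{\frac{2 \left(3 - 5\right)}{d} \left(-4\right)}{3} = \frac{2 \frac{1}{d} \left(-2\right) \left(-4\right)}{3} = \frac{- \frac{4}{d} \left(-4\right)}{3} = \frac{16 \frac{1}{d}}{3} = \frac{16}{3 d}$)
$c{\left(W \right)} = \frac{16}{3 W}$
$\frac{- \frac{33}{-70} \left(-17\right) + c{\left(7 \left(4 + 2\right) \right)}}{-45827 - 48077} = \frac{- \frac{33}{-70} \left(-17\right) + \frac{16}{3 \cdot 7 \left(4 + 2\right)}}{-45827 - 48077} = \frac{\left(-33\right) \left(- \frac{1}{70}\right) \left(-17\right) + \frac{16}{3 \cdot 7 \cdot 6}}{-93904} = \left(\frac{33}{70} \left(-17\right) + \frac{16}{3 \cdot 42}\right) \left(- \frac{1}{93904}\right) = \left(- \frac{561}{70} + \frac{16}{3} \cdot \frac{1}{42}\right) \left(- \frac{1}{93904}\right) = \left(- \frac{561}{70} + \frac{8}{63}\right) \left(- \frac{1}{93904}\right) = \left(- \frac{4969}{630}\right) \left(- \frac{1}{93904}\right) = \frac{4969}{59159520}$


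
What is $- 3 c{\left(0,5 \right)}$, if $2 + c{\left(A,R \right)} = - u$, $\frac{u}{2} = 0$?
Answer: $6$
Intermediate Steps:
$u = 0$ ($u = 2 \cdot 0 = 0$)
$c{\left(A,R \right)} = -2$ ($c{\left(A,R \right)} = -2 - 0 = -2 + 0 = -2$)
$- 3 c{\left(0,5 \right)} = \left(-3\right) \left(-2\right) = 6$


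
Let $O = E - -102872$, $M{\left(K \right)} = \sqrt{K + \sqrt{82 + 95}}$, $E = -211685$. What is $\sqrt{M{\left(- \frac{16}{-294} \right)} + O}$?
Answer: $\frac{\sqrt{-47986533 + 21 \sqrt{3} \sqrt{8 + 147 \sqrt{177}}}}{21} \approx 329.86 i$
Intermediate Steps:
$M{\left(K \right)} = \sqrt{K + \sqrt{177}}$
$O = -108813$ ($O = -211685 - -102872 = -211685 + 102872 = -108813$)
$\sqrt{M{\left(- \frac{16}{-294} \right)} + O} = \sqrt{\sqrt{- \frac{16}{-294} + \sqrt{177}} - 108813} = \sqrt{\sqrt{\left(-16\right) \left(- \frac{1}{294}\right) + \sqrt{177}} - 108813} = \sqrt{\sqrt{\frac{8}{147} + \sqrt{177}} - 108813} = \sqrt{-108813 + \sqrt{\frac{8}{147} + \sqrt{177}}}$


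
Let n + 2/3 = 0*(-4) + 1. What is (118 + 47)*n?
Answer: 55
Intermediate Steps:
n = 1/3 (n = -2/3 + (0*(-4) + 1) = -2/3 + (0 + 1) = -2/3 + 1 = 1/3 ≈ 0.33333)
(118 + 47)*n = (118 + 47)*(1/3) = 165*(1/3) = 55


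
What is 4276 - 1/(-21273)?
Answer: 90963349/21273 ≈ 4276.0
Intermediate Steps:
4276 - 1/(-21273) = 4276 - 1*(-1/21273) = 4276 + 1/21273 = 90963349/21273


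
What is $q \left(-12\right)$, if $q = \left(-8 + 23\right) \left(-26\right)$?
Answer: $4680$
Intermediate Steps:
$q = -390$ ($q = 15 \left(-26\right) = -390$)
$q \left(-12\right) = \left(-390\right) \left(-12\right) = 4680$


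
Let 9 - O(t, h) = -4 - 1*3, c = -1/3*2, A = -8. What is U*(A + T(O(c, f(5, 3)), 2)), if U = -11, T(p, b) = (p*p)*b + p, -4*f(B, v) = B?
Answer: -5720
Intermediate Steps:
f(B, v) = -B/4
c = -2/3 (c = -1*1/3*2 = -1/3*2 = -2/3 ≈ -0.66667)
O(t, h) = 16 (O(t, h) = 9 - (-4 - 1*3) = 9 - (-4 - 3) = 9 - 1*(-7) = 9 + 7 = 16)
T(p, b) = p + b*p**2 (T(p, b) = p**2*b + p = b*p**2 + p = p + b*p**2)
U*(A + T(O(c, f(5, 3)), 2)) = -11*(-8 + 16*(1 + 2*16)) = -11*(-8 + 16*(1 + 32)) = -11*(-8 + 16*33) = -11*(-8 + 528) = -11*520 = -5720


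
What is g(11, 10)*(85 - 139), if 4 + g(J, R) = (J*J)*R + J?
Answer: -65718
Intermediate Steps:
g(J, R) = -4 + J + R*J**2 (g(J, R) = -4 + ((J*J)*R + J) = -4 + (J**2*R + J) = -4 + (R*J**2 + J) = -4 + (J + R*J**2) = -4 + J + R*J**2)
g(11, 10)*(85 - 139) = (-4 + 11 + 10*11**2)*(85 - 139) = (-4 + 11 + 10*121)*(-54) = (-4 + 11 + 1210)*(-54) = 1217*(-54) = -65718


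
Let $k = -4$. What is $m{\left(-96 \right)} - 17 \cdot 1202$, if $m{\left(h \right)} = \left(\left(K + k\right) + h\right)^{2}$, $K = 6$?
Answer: $-11598$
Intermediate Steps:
$m{\left(h \right)} = \left(2 + h\right)^{2}$ ($m{\left(h \right)} = \left(\left(6 - 4\right) + h\right)^{2} = \left(2 + h\right)^{2}$)
$m{\left(-96 \right)} - 17 \cdot 1202 = \left(2 - 96\right)^{2} - 17 \cdot 1202 = \left(-94\right)^{2} - 20434 = 8836 - 20434 = -11598$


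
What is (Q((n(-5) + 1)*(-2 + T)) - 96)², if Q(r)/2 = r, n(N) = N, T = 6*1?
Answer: 16384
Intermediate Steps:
T = 6
Q(r) = 2*r
(Q((n(-5) + 1)*(-2 + T)) - 96)² = (2*((-5 + 1)*(-2 + 6)) - 96)² = (2*(-4*4) - 96)² = (2*(-16) - 96)² = (-32 - 96)² = (-128)² = 16384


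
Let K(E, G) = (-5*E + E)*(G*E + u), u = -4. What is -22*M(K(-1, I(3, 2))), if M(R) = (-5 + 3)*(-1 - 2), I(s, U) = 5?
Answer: -132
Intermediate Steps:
K(E, G) = -4*E*(-4 + E*G) (K(E, G) = (-5*E + E)*(G*E - 4) = (-4*E)*(E*G - 4) = (-4*E)*(-4 + E*G) = -4*E*(-4 + E*G))
M(R) = 6 (M(R) = -2*(-3) = 6)
-22*M(K(-1, I(3, 2))) = -22*6 = -132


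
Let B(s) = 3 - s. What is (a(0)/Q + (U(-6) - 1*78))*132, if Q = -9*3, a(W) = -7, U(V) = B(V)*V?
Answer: -156508/9 ≈ -17390.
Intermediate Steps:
U(V) = V*(3 - V) (U(V) = (3 - V)*V = V*(3 - V))
Q = -27
(a(0)/Q + (U(-6) - 1*78))*132 = (-7/(-27) + (-6*(3 - 1*(-6)) - 1*78))*132 = (-7*(-1/27) + (-6*(3 + 6) - 78))*132 = (7/27 + (-6*9 - 78))*132 = (7/27 + (-54 - 78))*132 = (7/27 - 132)*132 = -3557/27*132 = -156508/9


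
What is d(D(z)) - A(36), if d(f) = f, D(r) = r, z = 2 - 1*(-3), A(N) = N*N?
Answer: -1291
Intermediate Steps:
A(N) = N²
z = 5 (z = 2 + 3 = 5)
d(D(z)) - A(36) = 5 - 1*36² = 5 - 1*1296 = 5 - 1296 = -1291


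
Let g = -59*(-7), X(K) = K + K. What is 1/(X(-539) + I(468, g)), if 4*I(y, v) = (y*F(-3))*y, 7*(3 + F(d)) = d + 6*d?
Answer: -1/329614 ≈ -3.0339e-6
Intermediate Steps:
X(K) = 2*K
F(d) = -3 + d (F(d) = -3 + (d + 6*d)/7 = -3 + (7*d)/7 = -3 + d)
g = 413
I(y, v) = -3*y²/2 (I(y, v) = ((y*(-3 - 3))*y)/4 = ((y*(-6))*y)/4 = ((-6*y)*y)/4 = (-6*y²)/4 = -3*y²/2)
1/(X(-539) + I(468, g)) = 1/(2*(-539) - 3/2*468²) = 1/(-1078 - 3/2*219024) = 1/(-1078 - 328536) = 1/(-329614) = -1/329614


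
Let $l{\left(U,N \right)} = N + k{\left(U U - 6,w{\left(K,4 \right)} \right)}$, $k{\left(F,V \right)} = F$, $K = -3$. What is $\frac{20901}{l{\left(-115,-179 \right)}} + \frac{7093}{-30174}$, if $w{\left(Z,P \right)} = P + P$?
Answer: $\frac{269087027}{196734480} \approx 1.3678$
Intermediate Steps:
$w{\left(Z,P \right)} = 2 P$
$l{\left(U,N \right)} = -6 + N + U^{2}$ ($l{\left(U,N \right)} = N + \left(U U - 6\right) = N + \left(U^{2} - 6\right) = N + \left(-6 + U^{2}\right) = -6 + N + U^{2}$)
$\frac{20901}{l{\left(-115,-179 \right)}} + \frac{7093}{-30174} = \frac{20901}{-6 - 179 + \left(-115\right)^{2}} + \frac{7093}{-30174} = \frac{20901}{-6 - 179 + 13225} + 7093 \left(- \frac{1}{30174}\right) = \frac{20901}{13040} - \frac{7093}{30174} = \frac{269087027}{196734480}$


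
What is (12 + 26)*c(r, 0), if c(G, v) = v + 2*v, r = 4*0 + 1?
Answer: 0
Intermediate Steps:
r = 1 (r = 0 + 1 = 1)
c(G, v) = 3*v
(12 + 26)*c(r, 0) = (12 + 26)*(3*0) = 38*0 = 0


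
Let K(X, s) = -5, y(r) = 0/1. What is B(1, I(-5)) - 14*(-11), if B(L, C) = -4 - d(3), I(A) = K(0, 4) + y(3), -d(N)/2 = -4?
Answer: 142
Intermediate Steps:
d(N) = 8 (d(N) = -2*(-4) = 8)
y(r) = 0 (y(r) = 0*1 = 0)
I(A) = -5 (I(A) = -5 + 0 = -5)
B(L, C) = -12 (B(L, C) = -4 - 1*8 = -4 - 8 = -12)
B(1, I(-5)) - 14*(-11) = -12 - 14*(-11) = -12 + 154 = 142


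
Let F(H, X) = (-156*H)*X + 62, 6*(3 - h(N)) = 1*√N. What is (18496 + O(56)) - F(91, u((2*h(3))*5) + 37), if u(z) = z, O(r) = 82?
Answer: 969648 - 23660*√3 ≈ 9.2867e+5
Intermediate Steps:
h(N) = 3 - √N/6
F(H, X) = 62 - 156*H*X (F(H, X) = -156*H*X + 62 = 62 - 156*H*X)
(18496 + O(56)) - F(91, u((2*h(3))*5) + 37) = (18496 + 82) - (62 - 156*91*((2*(3 - √3/6))*5 + 37)) = 18578 - (62 - 156*91*((6 - √3/3)*5 + 37)) = 18578 - (62 - 156*91*((30 - 5*√3/3) + 37)) = 18578 - (62 - 156*91*(67 - 5*√3/3)) = 18578 - (62 + (-951132 + 23660*√3)) = 18578 - (-951070 + 23660*√3) = 18578 + (951070 - 23660*√3) = 969648 - 23660*√3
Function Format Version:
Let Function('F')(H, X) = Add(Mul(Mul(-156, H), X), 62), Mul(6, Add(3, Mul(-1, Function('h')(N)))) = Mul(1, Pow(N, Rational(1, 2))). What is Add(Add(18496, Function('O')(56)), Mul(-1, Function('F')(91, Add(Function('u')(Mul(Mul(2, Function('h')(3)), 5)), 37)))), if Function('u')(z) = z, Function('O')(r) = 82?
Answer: Add(969648, Mul(-23660, Pow(3, Rational(1, 2)))) ≈ 9.2867e+5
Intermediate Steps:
Function('h')(N) = Add(3, Mul(Rational(-1, 6), Pow(N, Rational(1, 2)))) (Function('h')(N) = Add(3, Mul(Rational(-1, 6), Mul(1, Pow(N, Rational(1, 2))))) = Add(3, Mul(Rational(-1, 6), Pow(N, Rational(1, 2)))))
Function('F')(H, X) = Add(62, Mul(-156, H, X)) (Function('F')(H, X) = Add(Mul(-156, H, X), 62) = Add(62, Mul(-156, H, X)))
Add(Add(18496, Function('O')(56)), Mul(-1, Function('F')(91, Add(Function('u')(Mul(Mul(2, Function('h')(3)), 5)), 37)))) = Add(Add(18496, 82), Mul(-1, Add(62, Mul(-156, 91, Add(Mul(Mul(2, Add(3, Mul(Rational(-1, 6), Pow(3, Rational(1, 2))))), 5), 37))))) = Add(18578, Mul(-1, Add(62, Mul(-156, 91, Add(Mul(Add(6, Mul(Rational(-1, 3), Pow(3, Rational(1, 2)))), 5), 37))))) = Add(18578, Mul(-1, Add(62, Mul(-156, 91, Add(Add(30, Mul(Rational(-5, 3), Pow(3, Rational(1, 2)))), 37))))) = Add(18578, Mul(-1, Add(62, Mul(-156, 91, Add(67, Mul(Rational(-5, 3), Pow(3, Rational(1, 2)))))))) = Add(18578, Mul(-1, Add(62, Add(-951132, Mul(23660, Pow(3, Rational(1, 2))))))) = Add(18578, Mul(-1, Add(-951070, Mul(23660, Pow(3, Rational(1, 2)))))) = Add(18578, Add(951070, Mul(-23660, Pow(3, Rational(1, 2))))) = Add(969648, Mul(-23660, Pow(3, Rational(1, 2))))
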